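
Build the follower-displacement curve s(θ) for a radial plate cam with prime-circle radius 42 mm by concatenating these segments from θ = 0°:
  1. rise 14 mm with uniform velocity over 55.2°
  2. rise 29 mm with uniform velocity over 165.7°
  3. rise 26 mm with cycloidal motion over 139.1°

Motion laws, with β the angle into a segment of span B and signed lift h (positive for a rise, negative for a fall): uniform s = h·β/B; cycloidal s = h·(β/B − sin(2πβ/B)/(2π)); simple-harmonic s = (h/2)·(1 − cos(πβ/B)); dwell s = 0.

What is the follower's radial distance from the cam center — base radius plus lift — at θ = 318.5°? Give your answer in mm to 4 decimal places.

seg 1 [0°–55.2°] uniform, h=14: full span → s += 14 → s = 14.0000
seg 2 [55.2°–220.9°] uniform, h=29: full span → s += 29 → s = 43.0000
seg 3 [220.9°–360°] cycloidal, h=26: θ=318.5° here. β=97.6, B=139.1. 26·(0.7017 − sin(2π·0.7017)/(2π)) = 22.1916 → s = 65.1916
radial distance = base radius + s = 42 + 65.1916 = 107.1916

107.1916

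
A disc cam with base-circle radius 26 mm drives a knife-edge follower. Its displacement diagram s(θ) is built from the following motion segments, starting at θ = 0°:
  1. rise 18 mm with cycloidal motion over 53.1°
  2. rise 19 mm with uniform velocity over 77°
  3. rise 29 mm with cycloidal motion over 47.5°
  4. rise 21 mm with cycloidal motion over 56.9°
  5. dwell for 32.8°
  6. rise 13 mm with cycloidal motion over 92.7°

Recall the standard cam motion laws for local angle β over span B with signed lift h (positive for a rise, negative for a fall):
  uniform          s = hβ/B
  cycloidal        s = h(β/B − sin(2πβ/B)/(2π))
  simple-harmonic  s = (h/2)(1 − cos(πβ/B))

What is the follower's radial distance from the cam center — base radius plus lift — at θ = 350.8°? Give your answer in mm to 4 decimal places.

seg 1 [0°–53.1°] cycloidal, h=18: full span → s += 18 → s = 18.0000
seg 2 [53.1°–130.1°] uniform, h=19: full span → s += 19 → s = 37.0000
seg 3 [130.1°–177.6°] cycloidal, h=29: full span → s += 29 → s = 66.0000
seg 4 [177.6°–234.5°] cycloidal, h=21: full span → s += 21 → s = 87.0000
seg 5 [234.5°–267.3°] dwell: s stays 87.0000
seg 6 [267.3°–360°] cycloidal, h=13: θ=350.8° here. β=83.5, B=92.7. 13·(0.9008 − sin(2π·0.9008)/(2π)) = 12.9180 → s = 99.9180
radial distance = base radius + s = 26 + 99.9180 = 125.9180

125.9180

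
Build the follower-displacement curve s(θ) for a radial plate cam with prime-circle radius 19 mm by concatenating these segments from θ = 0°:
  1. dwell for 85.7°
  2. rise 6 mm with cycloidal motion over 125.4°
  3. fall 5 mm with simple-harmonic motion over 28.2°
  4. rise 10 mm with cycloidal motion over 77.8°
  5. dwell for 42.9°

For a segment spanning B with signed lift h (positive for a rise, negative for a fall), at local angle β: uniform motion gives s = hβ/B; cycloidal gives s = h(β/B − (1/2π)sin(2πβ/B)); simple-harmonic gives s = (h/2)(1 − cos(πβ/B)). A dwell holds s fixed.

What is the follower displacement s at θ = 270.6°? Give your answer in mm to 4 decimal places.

seg 1 [0°–85.7°] dwell: s stays 0.0000
seg 2 [85.7°–211.1°] cycloidal, h=6: full span → s += 6 → s = 6.0000
seg 3 [211.1°–239.3°] simple-harmonic, h=-5: full span → s += -5 → s = 1.0000
seg 4 [239.3°–317.1°] cycloidal, h=10: θ=270.6° here. β=31.3, B=77.8. 10·(0.4023 − sin(2π·0.4023)/(2π)) = 3.1065 → s = 4.1065

4.1065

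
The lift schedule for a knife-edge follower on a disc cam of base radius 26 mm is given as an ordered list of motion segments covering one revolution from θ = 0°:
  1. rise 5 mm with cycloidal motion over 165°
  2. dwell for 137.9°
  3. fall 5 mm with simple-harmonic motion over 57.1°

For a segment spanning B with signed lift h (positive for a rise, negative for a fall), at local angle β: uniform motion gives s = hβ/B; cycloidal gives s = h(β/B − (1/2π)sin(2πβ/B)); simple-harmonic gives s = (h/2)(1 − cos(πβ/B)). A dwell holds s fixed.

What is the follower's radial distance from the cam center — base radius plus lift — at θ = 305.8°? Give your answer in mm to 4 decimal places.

seg 1 [0°–165°] cycloidal, h=5: full span → s += 5 → s = 5.0000
seg 2 [165°–302.9°] dwell: s stays 5.0000
seg 3 [302.9°–360°] simple-harmonic, h=-5: θ=305.8° here. β=2.9, B=57.1. -5/2·(1 − cos(π·0.0508)) = -0.0318 → s = 4.9682
radial distance = base radius + s = 26 + 4.9682 = 30.9682

30.9682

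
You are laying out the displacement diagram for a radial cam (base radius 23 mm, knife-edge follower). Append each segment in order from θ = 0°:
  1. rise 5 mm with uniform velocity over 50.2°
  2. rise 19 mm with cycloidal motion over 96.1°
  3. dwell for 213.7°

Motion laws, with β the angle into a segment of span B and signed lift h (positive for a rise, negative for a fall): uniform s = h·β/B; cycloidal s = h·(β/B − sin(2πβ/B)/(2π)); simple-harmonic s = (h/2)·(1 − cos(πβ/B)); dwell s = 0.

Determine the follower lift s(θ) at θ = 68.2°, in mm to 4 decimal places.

seg 1 [0°–50.2°] uniform, h=5: full span → s += 5 → s = 5.0000
seg 2 [50.2°–146.3°] cycloidal, h=19: θ=68.2° here. β=18, B=96.1. 19·(0.1873 − sin(2π·0.1873)/(2π)) = 0.7665 → s = 5.7665

5.7665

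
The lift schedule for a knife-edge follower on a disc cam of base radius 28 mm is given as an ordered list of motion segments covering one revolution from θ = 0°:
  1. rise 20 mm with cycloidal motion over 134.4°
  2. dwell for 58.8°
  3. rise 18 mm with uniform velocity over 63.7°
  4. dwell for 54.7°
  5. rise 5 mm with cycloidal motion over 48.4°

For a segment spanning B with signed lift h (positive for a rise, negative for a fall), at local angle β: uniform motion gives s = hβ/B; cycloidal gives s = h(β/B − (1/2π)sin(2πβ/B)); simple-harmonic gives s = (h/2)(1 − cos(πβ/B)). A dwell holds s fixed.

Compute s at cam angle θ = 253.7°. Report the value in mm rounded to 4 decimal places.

seg 1 [0°–134.4°] cycloidal, h=20: full span → s += 20 → s = 20.0000
seg 2 [134.4°–193.2°] dwell: s stays 20.0000
seg 3 [193.2°–256.9°] uniform, h=18: θ=253.7° here. β=60.5, B=63.7. 18·60.5/63.7 = 17.0958 → s = 37.0958

37.0958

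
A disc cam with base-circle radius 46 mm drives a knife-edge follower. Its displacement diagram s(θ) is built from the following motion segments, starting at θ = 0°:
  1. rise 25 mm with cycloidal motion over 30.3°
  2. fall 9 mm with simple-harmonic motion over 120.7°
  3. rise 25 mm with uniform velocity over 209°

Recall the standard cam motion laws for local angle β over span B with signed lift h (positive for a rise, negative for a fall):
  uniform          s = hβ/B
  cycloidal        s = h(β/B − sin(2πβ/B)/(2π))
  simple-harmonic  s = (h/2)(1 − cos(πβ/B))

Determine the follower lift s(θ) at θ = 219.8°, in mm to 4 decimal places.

seg 1 [0°–30.3°] cycloidal, h=25: full span → s += 25 → s = 25.0000
seg 2 [30.3°–151°] simple-harmonic, h=-9: full span → s += -9 → s = 16.0000
seg 3 [151°–360°] uniform, h=25: θ=219.8° here. β=68.8, B=209. 25·68.8/209 = 8.2297 → s = 24.2297

24.2297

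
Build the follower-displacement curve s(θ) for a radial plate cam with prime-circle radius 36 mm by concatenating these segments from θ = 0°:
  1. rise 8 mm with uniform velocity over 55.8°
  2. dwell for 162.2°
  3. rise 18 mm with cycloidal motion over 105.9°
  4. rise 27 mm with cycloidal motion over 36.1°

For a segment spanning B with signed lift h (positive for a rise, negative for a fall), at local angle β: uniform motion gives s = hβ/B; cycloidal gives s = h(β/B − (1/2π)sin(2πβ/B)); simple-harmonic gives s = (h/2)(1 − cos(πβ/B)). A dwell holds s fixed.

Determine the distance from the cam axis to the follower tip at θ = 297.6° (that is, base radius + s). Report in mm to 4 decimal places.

seg 1 [0°–55.8°] uniform, h=8: full span → s += 8 → s = 8.0000
seg 2 [55.8°–218°] dwell: s stays 8.0000
seg 3 [218°–323.9°] cycloidal, h=18: θ=297.6° here. β=79.6, B=105.9. 18·(0.7517 − sin(2π·0.7517)/(2π)) = 16.3944 → s = 24.3944
radial distance = base radius + s = 36 + 24.3944 = 60.3944

60.3944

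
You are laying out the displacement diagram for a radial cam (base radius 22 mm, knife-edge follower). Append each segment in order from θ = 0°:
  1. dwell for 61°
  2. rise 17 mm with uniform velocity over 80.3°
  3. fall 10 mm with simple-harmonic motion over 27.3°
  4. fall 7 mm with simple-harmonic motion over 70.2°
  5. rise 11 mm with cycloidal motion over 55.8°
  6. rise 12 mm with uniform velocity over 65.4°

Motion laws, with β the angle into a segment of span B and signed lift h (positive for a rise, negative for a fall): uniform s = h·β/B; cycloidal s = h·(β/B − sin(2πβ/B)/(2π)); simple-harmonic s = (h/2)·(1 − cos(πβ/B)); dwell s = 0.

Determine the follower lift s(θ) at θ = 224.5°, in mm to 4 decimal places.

seg 1 [0°–61°] dwell: s stays 0.0000
seg 2 [61°–141.3°] uniform, h=17: full span → s += 17 → s = 17.0000
seg 3 [141.3°–168.6°] simple-harmonic, h=-10: full span → s += -10 → s = 7.0000
seg 4 [168.6°–238.8°] simple-harmonic, h=-7: θ=224.5° here. β=55.9, B=70.2. -7/2·(1 − cos(π·0.7963)) = -6.3074 → s = 0.6926

0.6926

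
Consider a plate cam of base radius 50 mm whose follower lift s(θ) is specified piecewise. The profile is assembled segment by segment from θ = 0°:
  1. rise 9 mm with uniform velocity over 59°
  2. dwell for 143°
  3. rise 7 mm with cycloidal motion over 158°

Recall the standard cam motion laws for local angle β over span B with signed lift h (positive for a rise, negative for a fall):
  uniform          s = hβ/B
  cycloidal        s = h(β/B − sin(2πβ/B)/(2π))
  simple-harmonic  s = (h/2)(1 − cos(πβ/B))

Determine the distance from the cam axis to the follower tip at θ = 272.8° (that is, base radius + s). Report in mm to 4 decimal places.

seg 1 [0°–59°] uniform, h=9: full span → s += 9 → s = 9.0000
seg 2 [59°–202°] dwell: s stays 9.0000
seg 3 [202°–360°] cycloidal, h=7: θ=272.8° here. β=70.8, B=158. 7·(0.4481 − sin(2π·0.4481)/(2π)) = 2.7798 → s = 11.7798
radial distance = base radius + s = 50 + 11.7798 = 61.7798

61.7798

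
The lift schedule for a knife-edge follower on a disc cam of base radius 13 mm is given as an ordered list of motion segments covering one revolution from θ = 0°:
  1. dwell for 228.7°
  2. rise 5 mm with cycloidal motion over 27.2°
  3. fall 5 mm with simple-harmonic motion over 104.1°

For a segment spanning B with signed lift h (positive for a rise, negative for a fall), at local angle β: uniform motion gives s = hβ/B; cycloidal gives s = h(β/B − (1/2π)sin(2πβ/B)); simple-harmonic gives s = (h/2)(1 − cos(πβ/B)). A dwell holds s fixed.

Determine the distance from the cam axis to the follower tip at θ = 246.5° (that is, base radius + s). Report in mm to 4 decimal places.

seg 1 [0°–228.7°] dwell: s stays 0.0000
seg 2 [228.7°–255.9°] cycloidal, h=5: θ=246.5° here. β=17.8, B=27.2. 5·(0.6544 − sin(2π·0.6544)/(2π)) = 3.9286 → s = 3.9286
radial distance = base radius + s = 13 + 3.9286 = 16.9286

16.9286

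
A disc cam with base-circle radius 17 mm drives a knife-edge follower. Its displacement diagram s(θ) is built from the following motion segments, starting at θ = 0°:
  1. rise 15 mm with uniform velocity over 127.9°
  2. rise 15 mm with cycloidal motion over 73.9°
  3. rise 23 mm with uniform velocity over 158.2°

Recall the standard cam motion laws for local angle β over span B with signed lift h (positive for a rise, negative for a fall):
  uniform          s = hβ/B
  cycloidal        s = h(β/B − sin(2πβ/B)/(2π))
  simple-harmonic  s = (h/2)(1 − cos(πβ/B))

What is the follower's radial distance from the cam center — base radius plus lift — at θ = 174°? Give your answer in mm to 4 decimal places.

seg 1 [0°–127.9°] uniform, h=15: full span → s += 15 → s = 15.0000
seg 2 [127.9°–201.8°] cycloidal, h=15: θ=174° here. β=46.1, B=73.9. 15·(0.6238 − sin(2π·0.6238)/(2π)) = 11.0327 → s = 26.0327
radial distance = base radius + s = 17 + 26.0327 = 43.0327

43.0327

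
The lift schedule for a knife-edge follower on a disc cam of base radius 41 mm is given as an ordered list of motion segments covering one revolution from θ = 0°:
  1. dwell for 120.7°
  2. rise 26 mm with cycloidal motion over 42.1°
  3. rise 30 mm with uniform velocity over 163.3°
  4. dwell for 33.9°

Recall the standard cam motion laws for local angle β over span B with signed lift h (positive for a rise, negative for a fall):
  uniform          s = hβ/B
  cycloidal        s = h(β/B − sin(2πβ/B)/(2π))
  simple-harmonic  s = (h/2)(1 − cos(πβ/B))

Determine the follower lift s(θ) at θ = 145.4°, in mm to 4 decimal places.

seg 1 [0°–120.7°] dwell: s stays 0.0000
seg 2 [120.7°–162.8°] cycloidal, h=26: θ=145.4° here. β=24.7, B=42.1. 26·(0.5867 − sin(2π·0.5867)/(2π)) = 17.3985 → s = 17.3985

17.3985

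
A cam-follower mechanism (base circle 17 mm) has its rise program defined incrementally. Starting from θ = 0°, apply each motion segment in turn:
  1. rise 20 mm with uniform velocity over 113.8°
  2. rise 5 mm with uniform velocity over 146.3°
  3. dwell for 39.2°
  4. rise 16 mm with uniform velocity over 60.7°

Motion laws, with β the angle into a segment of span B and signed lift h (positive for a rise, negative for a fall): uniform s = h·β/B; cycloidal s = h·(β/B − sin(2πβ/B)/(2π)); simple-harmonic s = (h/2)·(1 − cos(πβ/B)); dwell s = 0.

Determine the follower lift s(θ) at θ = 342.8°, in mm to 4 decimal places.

seg 1 [0°–113.8°] uniform, h=20: full span → s += 20 → s = 20.0000
seg 2 [113.8°–260.1°] uniform, h=5: full span → s += 5 → s = 25.0000
seg 3 [260.1°–299.3°] dwell: s stays 25.0000
seg 4 [299.3°–360°] uniform, h=16: θ=342.8° here. β=43.5, B=60.7. 16·43.5/60.7 = 11.4662 → s = 36.4662

36.4662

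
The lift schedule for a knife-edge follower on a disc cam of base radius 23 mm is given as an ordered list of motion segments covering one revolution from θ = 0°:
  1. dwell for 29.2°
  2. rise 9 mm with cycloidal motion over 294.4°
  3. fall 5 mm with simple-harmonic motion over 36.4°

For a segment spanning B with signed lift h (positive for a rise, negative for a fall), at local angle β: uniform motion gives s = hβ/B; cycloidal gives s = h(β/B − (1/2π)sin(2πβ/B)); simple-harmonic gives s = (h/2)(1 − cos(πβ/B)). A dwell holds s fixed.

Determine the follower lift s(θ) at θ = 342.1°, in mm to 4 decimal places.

seg 1 [0°–29.2°] dwell: s stays 0.0000
seg 2 [29.2°–323.6°] cycloidal, h=9: full span → s += 9 → s = 9.0000
seg 3 [323.6°–360°] simple-harmonic, h=-5: θ=342.1° here. β=18.5, B=36.4. -5/2·(1 − cos(π·0.5082)) = -2.5647 → s = 6.4353

6.4353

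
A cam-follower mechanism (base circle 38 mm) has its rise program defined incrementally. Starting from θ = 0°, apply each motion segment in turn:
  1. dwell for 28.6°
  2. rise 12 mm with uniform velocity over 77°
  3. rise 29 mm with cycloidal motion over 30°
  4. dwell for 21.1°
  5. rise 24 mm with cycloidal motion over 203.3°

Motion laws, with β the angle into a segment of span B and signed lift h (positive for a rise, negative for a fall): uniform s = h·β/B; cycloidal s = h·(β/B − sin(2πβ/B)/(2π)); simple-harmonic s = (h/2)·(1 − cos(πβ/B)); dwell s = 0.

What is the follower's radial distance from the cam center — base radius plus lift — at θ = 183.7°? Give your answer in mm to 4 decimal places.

seg 1 [0°–28.6°] dwell: s stays 0.0000
seg 2 [28.6°–105.6°] uniform, h=12: full span → s += 12 → s = 12.0000
seg 3 [105.6°–135.6°] cycloidal, h=29: full span → s += 29 → s = 41.0000
seg 4 [135.6°–156.7°] dwell: s stays 41.0000
seg 5 [156.7°–360°] cycloidal, h=24: θ=183.7° here. β=27, B=203.3. 24·(0.1328 − sin(2π·0.1328)/(2π)) = 0.3572 → s = 41.3572
radial distance = base radius + s = 38 + 41.3572 = 79.3572

79.3572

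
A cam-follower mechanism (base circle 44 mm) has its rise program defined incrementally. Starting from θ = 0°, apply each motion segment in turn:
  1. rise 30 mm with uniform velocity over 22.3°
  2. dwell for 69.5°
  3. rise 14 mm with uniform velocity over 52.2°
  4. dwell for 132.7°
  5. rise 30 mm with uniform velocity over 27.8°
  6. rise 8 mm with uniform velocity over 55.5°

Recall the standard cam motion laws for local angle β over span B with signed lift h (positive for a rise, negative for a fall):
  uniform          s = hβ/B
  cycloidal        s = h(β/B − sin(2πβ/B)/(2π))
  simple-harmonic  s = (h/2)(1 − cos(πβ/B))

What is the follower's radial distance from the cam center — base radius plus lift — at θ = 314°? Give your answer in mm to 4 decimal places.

seg 1 [0°–22.3°] uniform, h=30: full span → s += 30 → s = 30.0000
seg 2 [22.3°–91.8°] dwell: s stays 30.0000
seg 3 [91.8°–144°] uniform, h=14: full span → s += 14 → s = 44.0000
seg 4 [144°–276.7°] dwell: s stays 44.0000
seg 5 [276.7°–304.5°] uniform, h=30: full span → s += 30 → s = 74.0000
seg 6 [304.5°–360°] uniform, h=8: θ=314° here. β=9.5, B=55.5. 8·9.5/55.5 = 1.3694 → s = 75.3694
radial distance = base radius + s = 44 + 75.3694 = 119.3694

119.3694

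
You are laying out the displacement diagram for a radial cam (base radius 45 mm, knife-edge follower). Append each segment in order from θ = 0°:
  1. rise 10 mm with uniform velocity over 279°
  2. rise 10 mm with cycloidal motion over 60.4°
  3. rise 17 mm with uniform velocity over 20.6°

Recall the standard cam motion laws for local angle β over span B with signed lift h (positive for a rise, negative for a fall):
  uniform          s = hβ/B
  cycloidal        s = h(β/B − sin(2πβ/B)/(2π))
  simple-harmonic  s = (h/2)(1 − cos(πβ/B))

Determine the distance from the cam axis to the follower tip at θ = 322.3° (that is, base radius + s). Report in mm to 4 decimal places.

seg 1 [0°–279°] uniform, h=10: full span → s += 10 → s = 10.0000
seg 2 [279°–339.4°] cycloidal, h=10: θ=322.3° here. β=43.3, B=60.4. 10·(0.7169 − sin(2π·0.7169)/(2π)) = 8.7261 → s = 18.7261
radial distance = base radius + s = 45 + 18.7261 = 63.7261

63.7261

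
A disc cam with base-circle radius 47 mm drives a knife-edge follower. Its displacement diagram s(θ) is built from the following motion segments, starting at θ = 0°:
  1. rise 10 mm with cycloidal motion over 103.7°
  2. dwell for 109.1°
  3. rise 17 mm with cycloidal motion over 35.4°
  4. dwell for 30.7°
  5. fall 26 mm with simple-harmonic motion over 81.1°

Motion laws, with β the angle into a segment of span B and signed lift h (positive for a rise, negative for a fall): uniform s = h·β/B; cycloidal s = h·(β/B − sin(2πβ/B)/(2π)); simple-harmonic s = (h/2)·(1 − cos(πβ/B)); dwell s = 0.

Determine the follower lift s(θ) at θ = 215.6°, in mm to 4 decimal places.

seg 1 [0°–103.7°] cycloidal, h=10: full span → s += 10 → s = 10.0000
seg 2 [103.7°–212.8°] dwell: s stays 10.0000
seg 3 [212.8°–248.2°] cycloidal, h=17: θ=215.6° here. β=2.8, B=35.4. 17·(0.0791 − sin(2π·0.0791)/(2π)) = 0.0547 → s = 10.0547

10.0547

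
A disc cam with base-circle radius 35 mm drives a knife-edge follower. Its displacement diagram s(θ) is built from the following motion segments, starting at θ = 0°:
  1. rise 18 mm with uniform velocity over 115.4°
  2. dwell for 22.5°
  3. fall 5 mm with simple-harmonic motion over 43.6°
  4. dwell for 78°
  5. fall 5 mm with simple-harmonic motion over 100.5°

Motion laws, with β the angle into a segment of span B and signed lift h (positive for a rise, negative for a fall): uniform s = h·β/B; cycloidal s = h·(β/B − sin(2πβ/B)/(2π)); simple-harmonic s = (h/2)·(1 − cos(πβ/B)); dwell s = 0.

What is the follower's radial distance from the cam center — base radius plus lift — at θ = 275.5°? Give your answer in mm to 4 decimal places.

seg 1 [0°–115.4°] uniform, h=18: full span → s += 18 → s = 18.0000
seg 2 [115.4°–137.9°] dwell: s stays 18.0000
seg 3 [137.9°–181.5°] simple-harmonic, h=-5: full span → s += -5 → s = 13.0000
seg 4 [181.5°–259.5°] dwell: s stays 13.0000
seg 5 [259.5°–360°] simple-harmonic, h=-5: θ=275.5° here. β=16, B=100.5. -5/2·(1 − cos(π·0.1592)) = -0.3062 → s = 12.6938
radial distance = base radius + s = 35 + 12.6938 = 47.6938

47.6938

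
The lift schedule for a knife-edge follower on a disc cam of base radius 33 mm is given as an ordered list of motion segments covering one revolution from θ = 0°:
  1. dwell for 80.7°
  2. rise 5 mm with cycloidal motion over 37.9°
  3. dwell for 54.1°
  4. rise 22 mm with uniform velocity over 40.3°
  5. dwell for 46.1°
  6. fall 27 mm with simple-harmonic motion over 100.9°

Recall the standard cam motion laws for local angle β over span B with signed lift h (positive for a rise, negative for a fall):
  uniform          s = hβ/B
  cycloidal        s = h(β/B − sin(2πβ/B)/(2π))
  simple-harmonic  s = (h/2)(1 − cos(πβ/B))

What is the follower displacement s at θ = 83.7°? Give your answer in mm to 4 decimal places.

seg 1 [0°–80.7°] dwell: s stays 0.0000
seg 2 [80.7°–118.6°] cycloidal, h=5: θ=83.7° here. β=3, B=37.9. 5·(0.0792 − sin(2π·0.0792)/(2π)) = 0.0161 → s = 0.0161

0.0161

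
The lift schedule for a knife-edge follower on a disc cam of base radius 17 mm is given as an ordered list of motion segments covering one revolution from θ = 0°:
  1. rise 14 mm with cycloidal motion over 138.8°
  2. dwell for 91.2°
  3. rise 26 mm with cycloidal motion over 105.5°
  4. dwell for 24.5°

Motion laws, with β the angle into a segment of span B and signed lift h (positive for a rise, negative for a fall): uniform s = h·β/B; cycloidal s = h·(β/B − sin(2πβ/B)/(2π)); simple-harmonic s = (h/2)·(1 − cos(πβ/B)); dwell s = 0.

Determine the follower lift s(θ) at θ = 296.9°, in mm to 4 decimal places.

seg 1 [0°–138.8°] cycloidal, h=14: full span → s += 14 → s = 14.0000
seg 2 [138.8°–230°] dwell: s stays 14.0000
seg 3 [230°–335.5°] cycloidal, h=26: θ=296.9° here. β=66.9, B=105.5. 26·(0.6341 − sin(2π·0.6341)/(2π)) = 19.5761 → s = 33.5761

33.5761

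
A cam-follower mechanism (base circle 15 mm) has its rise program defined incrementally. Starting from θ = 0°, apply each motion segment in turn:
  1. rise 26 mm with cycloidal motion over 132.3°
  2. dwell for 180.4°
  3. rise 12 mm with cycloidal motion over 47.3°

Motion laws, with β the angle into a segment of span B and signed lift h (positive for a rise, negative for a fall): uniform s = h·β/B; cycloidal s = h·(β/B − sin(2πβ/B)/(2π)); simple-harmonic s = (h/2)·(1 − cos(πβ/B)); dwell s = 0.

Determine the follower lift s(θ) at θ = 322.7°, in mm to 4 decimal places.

seg 1 [0°–132.3°] cycloidal, h=26: full span → s += 26 → s = 26.0000
seg 2 [132.3°–312.7°] dwell: s stays 26.0000
seg 3 [312.7°–360°] cycloidal, h=12: θ=322.7° here. β=10, B=47.3. 12·(0.2114 − sin(2π·0.2114)/(2π)) = 0.6830 → s = 26.6830

26.6830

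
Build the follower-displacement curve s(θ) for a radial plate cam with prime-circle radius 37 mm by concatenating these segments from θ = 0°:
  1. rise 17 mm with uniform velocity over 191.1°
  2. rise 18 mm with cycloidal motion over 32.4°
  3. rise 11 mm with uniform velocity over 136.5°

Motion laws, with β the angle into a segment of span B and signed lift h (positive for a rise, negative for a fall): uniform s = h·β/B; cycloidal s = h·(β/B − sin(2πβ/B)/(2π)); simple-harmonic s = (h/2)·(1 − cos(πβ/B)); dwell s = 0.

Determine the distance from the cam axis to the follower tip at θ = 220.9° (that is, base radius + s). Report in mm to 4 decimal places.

seg 1 [0°–191.1°] uniform, h=17: full span → s += 17 → s = 17.0000
seg 2 [191.1°–223.5°] cycloidal, h=18: θ=220.9° here. β=29.8, B=32.4. 18·(0.9198 − sin(2π·0.9198)/(2π)) = 17.9396 → s = 34.9396
radial distance = base radius + s = 37 + 34.9396 = 71.9396

71.9396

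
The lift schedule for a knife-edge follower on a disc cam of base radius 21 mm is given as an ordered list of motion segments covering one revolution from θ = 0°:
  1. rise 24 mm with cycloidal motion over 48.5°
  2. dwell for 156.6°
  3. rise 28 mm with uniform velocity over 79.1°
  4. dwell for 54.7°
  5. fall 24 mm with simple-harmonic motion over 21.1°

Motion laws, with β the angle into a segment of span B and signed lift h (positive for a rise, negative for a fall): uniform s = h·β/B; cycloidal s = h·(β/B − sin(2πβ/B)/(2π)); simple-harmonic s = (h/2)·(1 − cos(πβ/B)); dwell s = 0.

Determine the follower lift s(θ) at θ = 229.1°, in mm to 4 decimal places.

seg 1 [0°–48.5°] cycloidal, h=24: full span → s += 24 → s = 24.0000
seg 2 [48.5°–205.1°] dwell: s stays 24.0000
seg 3 [205.1°–284.2°] uniform, h=28: θ=229.1° here. β=24, B=79.1. 28·24/79.1 = 8.4956 → s = 32.4956

32.4956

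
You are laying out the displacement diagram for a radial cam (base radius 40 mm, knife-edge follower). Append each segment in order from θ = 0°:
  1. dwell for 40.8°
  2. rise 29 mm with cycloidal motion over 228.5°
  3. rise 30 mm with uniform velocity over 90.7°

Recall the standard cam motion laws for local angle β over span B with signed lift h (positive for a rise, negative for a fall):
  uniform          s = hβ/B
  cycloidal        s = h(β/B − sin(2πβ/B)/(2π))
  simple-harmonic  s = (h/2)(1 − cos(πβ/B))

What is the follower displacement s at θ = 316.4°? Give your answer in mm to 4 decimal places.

seg 1 [0°–40.8°] dwell: s stays 0.0000
seg 2 [40.8°–269.3°] cycloidal, h=29: full span → s += 29 → s = 29.0000
seg 3 [269.3°–360°] uniform, h=30: θ=316.4° here. β=47.1, B=90.7. 30·47.1/90.7 = 15.5788 → s = 44.5788

44.5788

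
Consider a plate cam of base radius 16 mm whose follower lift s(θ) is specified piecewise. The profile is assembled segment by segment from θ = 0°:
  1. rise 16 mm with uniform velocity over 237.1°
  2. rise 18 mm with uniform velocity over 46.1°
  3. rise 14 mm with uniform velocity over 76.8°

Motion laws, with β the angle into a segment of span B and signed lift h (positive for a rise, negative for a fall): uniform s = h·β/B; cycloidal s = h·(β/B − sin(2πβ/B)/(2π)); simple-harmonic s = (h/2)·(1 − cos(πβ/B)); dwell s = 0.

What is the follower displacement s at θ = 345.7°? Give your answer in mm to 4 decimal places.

seg 1 [0°–237.1°] uniform, h=16: full span → s += 16 → s = 16.0000
seg 2 [237.1°–283.2°] uniform, h=18: full span → s += 18 → s = 34.0000
seg 3 [283.2°–360°] uniform, h=14: θ=345.7° here. β=62.5, B=76.8. 14·62.5/76.8 = 11.3932 → s = 45.3932

45.3932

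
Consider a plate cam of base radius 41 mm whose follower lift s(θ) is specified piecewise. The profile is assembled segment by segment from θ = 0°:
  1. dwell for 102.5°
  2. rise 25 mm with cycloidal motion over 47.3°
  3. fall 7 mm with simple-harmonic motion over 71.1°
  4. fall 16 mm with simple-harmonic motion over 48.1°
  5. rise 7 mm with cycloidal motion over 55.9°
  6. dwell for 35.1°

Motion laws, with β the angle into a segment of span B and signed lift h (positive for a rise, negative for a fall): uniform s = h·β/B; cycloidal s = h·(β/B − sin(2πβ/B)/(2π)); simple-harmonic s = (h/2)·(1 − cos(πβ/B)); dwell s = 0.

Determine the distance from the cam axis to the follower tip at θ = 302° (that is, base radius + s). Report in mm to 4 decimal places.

seg 1 [0°–102.5°] dwell: s stays 0.0000
seg 2 [102.5°–149.8°] cycloidal, h=25: full span → s += 25 → s = 25.0000
seg 3 [149.8°–220.9°] simple-harmonic, h=-7: full span → s += -7 → s = 18.0000
seg 4 [220.9°–269°] simple-harmonic, h=-16: full span → s += -16 → s = 2.0000
seg 5 [269°–324.9°] cycloidal, h=7: θ=302° here. β=33, B=55.9. 7·(0.5903 − sin(2π·0.5903)/(2π)) = 4.7313 → s = 6.7313
radial distance = base radius + s = 41 + 6.7313 = 47.7313

47.7313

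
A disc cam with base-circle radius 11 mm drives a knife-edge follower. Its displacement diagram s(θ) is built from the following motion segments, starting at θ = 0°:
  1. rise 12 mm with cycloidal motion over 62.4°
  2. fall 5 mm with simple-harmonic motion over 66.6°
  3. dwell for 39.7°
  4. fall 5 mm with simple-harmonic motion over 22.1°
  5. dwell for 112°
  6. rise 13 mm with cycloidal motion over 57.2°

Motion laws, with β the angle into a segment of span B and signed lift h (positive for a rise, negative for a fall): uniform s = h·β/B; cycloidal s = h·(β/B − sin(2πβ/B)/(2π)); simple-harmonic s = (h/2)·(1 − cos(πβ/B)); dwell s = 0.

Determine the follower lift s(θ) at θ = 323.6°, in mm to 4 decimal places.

seg 1 [0°–62.4°] cycloidal, h=12: full span → s += 12 → s = 12.0000
seg 2 [62.4°–129°] simple-harmonic, h=-5: full span → s += -5 → s = 7.0000
seg 3 [129°–168.7°] dwell: s stays 7.0000
seg 4 [168.7°–190.8°] simple-harmonic, h=-5: full span → s += -5 → s = 2.0000
seg 5 [190.8°–302.8°] dwell: s stays 2.0000
seg 6 [302.8°–360°] cycloidal, h=13: θ=323.6° here. β=20.8, B=57.2. 13·(0.3636 − sin(2π·0.3636)/(2π)) = 3.1636 → s = 5.1636

5.1636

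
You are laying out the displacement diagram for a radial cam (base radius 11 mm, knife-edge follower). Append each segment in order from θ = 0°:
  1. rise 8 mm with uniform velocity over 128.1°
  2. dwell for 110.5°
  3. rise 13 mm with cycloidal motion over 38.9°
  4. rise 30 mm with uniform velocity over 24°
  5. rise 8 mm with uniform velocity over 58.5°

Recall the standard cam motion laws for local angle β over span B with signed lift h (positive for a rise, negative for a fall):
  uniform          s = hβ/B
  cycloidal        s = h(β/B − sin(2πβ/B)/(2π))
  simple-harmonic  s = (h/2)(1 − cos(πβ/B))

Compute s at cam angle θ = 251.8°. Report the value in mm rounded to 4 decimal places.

seg 1 [0°–128.1°] uniform, h=8: full span → s += 8 → s = 8.0000
seg 2 [128.1°–238.6°] dwell: s stays 8.0000
seg 3 [238.6°–277.5°] cycloidal, h=13: θ=251.8° here. β=13.2, B=38.9. 13·(0.3393 − sin(2π·0.3393)/(2π)) = 2.6597 → s = 10.6597

10.6597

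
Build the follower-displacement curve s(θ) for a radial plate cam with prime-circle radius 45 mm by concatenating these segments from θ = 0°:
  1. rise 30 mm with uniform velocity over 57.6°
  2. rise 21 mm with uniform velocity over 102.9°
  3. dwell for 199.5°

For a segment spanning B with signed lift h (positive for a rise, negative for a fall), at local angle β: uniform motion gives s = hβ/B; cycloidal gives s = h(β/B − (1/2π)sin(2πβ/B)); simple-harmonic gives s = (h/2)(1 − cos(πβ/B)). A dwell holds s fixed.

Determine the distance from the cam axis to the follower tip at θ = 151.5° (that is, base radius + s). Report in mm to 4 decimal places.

seg 1 [0°–57.6°] uniform, h=30: full span → s += 30 → s = 30.0000
seg 2 [57.6°–160.5°] uniform, h=21: θ=151.5° here. β=93.9, B=102.9. 21·93.9/102.9 = 19.1633 → s = 49.1633
radial distance = base radius + s = 45 + 49.1633 = 94.1633

94.1633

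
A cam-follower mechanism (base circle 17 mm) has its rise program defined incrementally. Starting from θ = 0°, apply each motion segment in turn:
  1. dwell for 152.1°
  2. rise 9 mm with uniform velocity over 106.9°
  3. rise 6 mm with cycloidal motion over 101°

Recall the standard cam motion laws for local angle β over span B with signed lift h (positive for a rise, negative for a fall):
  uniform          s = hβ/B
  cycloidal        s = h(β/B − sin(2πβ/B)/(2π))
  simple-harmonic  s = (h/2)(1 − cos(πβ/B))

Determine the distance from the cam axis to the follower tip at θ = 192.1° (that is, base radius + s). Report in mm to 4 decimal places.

seg 1 [0°–152.1°] dwell: s stays 0.0000
seg 2 [152.1°–259°] uniform, h=9: θ=192.1° here. β=40, B=106.9. 9·40/106.9 = 3.3676 → s = 3.3676
radial distance = base radius + s = 17 + 3.3676 = 20.3676

20.3676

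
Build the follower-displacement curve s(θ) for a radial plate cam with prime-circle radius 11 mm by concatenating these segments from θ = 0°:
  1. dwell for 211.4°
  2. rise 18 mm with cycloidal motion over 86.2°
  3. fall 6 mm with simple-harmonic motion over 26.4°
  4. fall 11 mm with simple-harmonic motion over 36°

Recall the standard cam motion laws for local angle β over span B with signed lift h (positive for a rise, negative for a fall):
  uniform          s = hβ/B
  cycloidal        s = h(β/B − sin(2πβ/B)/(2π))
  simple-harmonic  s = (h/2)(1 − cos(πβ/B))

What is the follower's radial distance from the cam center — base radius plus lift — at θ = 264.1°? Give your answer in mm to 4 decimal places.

seg 1 [0°–211.4°] dwell: s stays 0.0000
seg 2 [211.4°–297.6°] cycloidal, h=18: θ=264.1° here. β=52.7, B=86.2. 18·(0.6114 − sin(2π·0.6114)/(2π)) = 12.8496 → s = 12.8496
radial distance = base radius + s = 11 + 12.8496 = 23.8496

23.8496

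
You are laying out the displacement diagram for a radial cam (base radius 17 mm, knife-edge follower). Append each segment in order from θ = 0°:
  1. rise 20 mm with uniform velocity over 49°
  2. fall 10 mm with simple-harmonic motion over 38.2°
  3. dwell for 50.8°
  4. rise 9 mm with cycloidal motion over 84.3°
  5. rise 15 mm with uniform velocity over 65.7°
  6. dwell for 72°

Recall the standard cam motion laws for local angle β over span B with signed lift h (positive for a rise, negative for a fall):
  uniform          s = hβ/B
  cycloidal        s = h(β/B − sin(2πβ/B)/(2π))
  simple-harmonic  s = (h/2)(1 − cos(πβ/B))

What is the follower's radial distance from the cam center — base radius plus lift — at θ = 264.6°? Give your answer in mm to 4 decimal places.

seg 1 [0°–49°] uniform, h=20: full span → s += 20 → s = 20.0000
seg 2 [49°–87.2°] simple-harmonic, h=-10: full span → s += -10 → s = 10.0000
seg 3 [87.2°–138°] dwell: s stays 10.0000
seg 4 [138°–222.3°] cycloidal, h=9: full span → s += 9 → s = 19.0000
seg 5 [222.3°–288°] uniform, h=15: θ=264.6° here. β=42.3, B=65.7. 15·42.3/65.7 = 9.6575 → s = 28.6575
radial distance = base radius + s = 17 + 28.6575 = 45.6575

45.6575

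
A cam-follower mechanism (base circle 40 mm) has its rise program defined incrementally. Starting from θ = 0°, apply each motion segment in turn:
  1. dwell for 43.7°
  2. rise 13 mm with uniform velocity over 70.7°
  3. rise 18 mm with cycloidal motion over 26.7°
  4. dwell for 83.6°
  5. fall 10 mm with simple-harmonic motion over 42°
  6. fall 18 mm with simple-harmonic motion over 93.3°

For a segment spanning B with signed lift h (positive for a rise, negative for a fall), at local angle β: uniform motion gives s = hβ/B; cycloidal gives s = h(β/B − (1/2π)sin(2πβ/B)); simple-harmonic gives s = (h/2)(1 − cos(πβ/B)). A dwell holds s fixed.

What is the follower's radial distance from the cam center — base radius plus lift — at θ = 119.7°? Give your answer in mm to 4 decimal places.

seg 1 [0°–43.7°] dwell: s stays 0.0000
seg 2 [43.7°–114.4°] uniform, h=13: full span → s += 13 → s = 13.0000
seg 3 [114.4°–141.1°] cycloidal, h=18: θ=119.7° here. β=5.3, B=26.7. 18·(0.1985 − sin(2π·0.1985)/(2π)) = 0.8569 → s = 13.8569
radial distance = base radius + s = 40 + 13.8569 = 53.8569

53.8569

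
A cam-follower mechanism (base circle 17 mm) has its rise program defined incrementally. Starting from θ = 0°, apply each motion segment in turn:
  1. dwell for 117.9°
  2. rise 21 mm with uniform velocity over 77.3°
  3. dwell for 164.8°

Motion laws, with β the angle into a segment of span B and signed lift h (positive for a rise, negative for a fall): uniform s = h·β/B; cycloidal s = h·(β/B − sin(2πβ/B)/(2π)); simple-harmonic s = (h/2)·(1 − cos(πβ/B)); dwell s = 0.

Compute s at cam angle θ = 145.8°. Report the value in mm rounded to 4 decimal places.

seg 1 [0°–117.9°] dwell: s stays 0.0000
seg 2 [117.9°–195.2°] uniform, h=21: θ=145.8° here. β=27.9, B=77.3. 21·27.9/77.3 = 7.5796 → s = 7.5796

7.5796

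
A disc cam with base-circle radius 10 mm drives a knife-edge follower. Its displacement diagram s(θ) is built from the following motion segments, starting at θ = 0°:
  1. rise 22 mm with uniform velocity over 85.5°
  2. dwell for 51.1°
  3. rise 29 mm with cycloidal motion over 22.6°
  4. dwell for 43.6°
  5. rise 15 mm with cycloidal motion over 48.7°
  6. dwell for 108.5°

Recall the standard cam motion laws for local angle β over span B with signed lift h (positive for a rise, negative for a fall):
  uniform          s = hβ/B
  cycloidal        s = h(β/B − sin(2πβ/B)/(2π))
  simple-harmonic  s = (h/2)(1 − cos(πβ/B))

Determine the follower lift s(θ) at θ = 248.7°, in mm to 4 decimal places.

seg 1 [0°–85.5°] uniform, h=22: full span → s += 22 → s = 22.0000
seg 2 [85.5°–136.6°] dwell: s stays 22.0000
seg 3 [136.6°–159.2°] cycloidal, h=29: full span → s += 29 → s = 51.0000
seg 4 [159.2°–202.8°] dwell: s stays 51.0000
seg 5 [202.8°–251.5°] cycloidal, h=15: θ=248.7° here. β=45.9, B=48.7. 15·(0.9425 − sin(2π·0.9425)/(2π)) = 14.9814 → s = 65.9814

65.9814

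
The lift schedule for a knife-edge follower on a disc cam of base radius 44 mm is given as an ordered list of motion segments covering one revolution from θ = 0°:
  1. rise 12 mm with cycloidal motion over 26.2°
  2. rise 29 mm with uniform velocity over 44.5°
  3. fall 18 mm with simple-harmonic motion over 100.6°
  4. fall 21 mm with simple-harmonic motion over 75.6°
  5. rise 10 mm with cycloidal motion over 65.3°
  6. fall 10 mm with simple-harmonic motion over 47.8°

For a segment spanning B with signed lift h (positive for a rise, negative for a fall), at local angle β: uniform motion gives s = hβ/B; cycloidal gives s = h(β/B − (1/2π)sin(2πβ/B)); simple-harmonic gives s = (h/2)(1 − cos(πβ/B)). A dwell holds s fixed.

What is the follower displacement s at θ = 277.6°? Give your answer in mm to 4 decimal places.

seg 1 [0°–26.2°] cycloidal, h=12: full span → s += 12 → s = 12.0000
seg 2 [26.2°–70.7°] uniform, h=29: full span → s += 29 → s = 41.0000
seg 3 [70.7°–171.3°] simple-harmonic, h=-18: full span → s += -18 → s = 23.0000
seg 4 [171.3°–246.9°] simple-harmonic, h=-21: full span → s += -21 → s = 2.0000
seg 5 [246.9°–312.2°] cycloidal, h=10: θ=277.6° here. β=30.7, B=65.3. 10·(0.4701 − sin(2π·0.4701)/(2π)) = 4.4045 → s = 6.4045

6.4045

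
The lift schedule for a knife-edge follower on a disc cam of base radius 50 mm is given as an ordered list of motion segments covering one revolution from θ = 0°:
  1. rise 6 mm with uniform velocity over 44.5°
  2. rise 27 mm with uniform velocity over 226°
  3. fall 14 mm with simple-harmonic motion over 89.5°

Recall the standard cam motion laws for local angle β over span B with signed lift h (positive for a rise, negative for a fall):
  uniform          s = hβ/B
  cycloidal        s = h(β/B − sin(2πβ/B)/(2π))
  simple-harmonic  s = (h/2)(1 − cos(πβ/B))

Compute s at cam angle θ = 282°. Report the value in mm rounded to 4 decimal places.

seg 1 [0°–44.5°] uniform, h=6: full span → s += 6 → s = 6.0000
seg 2 [44.5°–270.5°] uniform, h=27: full span → s += 27 → s = 33.0000
seg 3 [270.5°–360°] simple-harmonic, h=-14: θ=282° here. β=11.5, B=89.5. -14/2·(1 − cos(π·0.1285)) = -0.5626 → s = 32.4374

32.4374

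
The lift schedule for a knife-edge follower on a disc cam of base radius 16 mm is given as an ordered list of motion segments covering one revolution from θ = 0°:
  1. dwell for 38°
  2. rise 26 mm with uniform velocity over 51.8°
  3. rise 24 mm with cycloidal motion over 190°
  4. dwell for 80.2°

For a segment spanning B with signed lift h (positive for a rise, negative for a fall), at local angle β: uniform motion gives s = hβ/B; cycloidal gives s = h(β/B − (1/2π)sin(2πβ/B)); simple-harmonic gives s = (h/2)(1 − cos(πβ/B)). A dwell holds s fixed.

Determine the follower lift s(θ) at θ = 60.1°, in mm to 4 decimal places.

seg 1 [0°–38°] dwell: s stays 0.0000
seg 2 [38°–89.8°] uniform, h=26: θ=60.1° here. β=22.1, B=51.8. 26·22.1/51.8 = 11.0927 → s = 11.0927

11.0927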